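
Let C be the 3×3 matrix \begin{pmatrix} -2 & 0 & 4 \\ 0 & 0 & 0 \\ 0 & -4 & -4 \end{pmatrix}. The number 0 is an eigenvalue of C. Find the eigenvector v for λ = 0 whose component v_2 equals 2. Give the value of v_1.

C = [[-2, 0, 4], [0, 0, 0], [0, -4, -4]].
Solving (C)v = 0 gives the eigenspace spanned by (-4, 2, -2).
With v_2 = 2, v = (-4, 2, -2), so v_1 = -4.

-4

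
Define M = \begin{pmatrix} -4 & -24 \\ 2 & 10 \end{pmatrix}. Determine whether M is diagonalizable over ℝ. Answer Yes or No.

Yes

Characteristic polynomial: p(r) = r^2 - 6r + 8 = (r - 4)(r - 2).
All 2 eigenvalues are distinct, so M is diagonalizable.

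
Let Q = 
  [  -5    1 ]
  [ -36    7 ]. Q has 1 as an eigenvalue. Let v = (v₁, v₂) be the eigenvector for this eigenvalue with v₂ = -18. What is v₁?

-3

Q − 1I = [[-6, 1], [-36, 6]].
Solving (Q − 1I)v = 0 gives the eigenspace spanned by (-3, -18).
With v₂ = -18, v = (-3, -18), so v₁ = -3.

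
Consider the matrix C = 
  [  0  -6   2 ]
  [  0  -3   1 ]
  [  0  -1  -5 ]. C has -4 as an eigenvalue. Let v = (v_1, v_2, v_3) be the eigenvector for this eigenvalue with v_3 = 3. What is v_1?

C + 4I = [[4, -6, 2], [0, 1, 1], [0, -1, -1]].
Solving (C + 4I)v = 0 gives the eigenspace spanned by (-6, -3, 3).
With v_3 = 3, v = (-6, -3, 3), so v_1 = -6.

-6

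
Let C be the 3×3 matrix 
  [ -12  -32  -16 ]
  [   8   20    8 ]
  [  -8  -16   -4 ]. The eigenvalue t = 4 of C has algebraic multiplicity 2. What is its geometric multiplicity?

C − 4I = [[-16, -32, -16], [8, 16, 8], [-8, -16, -8]].
This matrix has rank 1, so its null space has dimension 3 − 1 = 2.

2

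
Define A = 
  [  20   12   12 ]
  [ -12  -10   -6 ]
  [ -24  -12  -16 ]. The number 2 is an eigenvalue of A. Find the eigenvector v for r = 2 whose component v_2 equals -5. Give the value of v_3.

-10

A − 2I = [[18, 12, 12], [-12, -12, -6], [-24, -12, -18]].
Solving (A − 2I)v = 0 gives the eigenspace spanned by (10, -5, -10).
With v_2 = -5, v = (10, -5, -10), so v_3 = -10.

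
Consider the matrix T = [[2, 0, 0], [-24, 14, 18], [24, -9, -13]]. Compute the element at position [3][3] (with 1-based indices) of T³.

Characteristic polynomial: μ^3 - 3μ^2 - 18μ + 40 = (μ - 5)(μ - 2)(μ + 4), so the eigenvalues are -4, 2, 5.
μ=2: eigenvector (1, -4, 4).
μ=-4: eigenvector (0, 1, -1).
μ=5: eigenvector (0, 2, -1).
P = [[1, 0, 0], [-4, 1, 2], [4, -1, -1]], D = diag(2, -4, 5), P⁻¹ = [[1, 0, 0], [4, -1, -2], [0, 1, 1]].
T³ = P·diag(8, -64, 125)·P⁻¹ = [[8, 0, 0], [-288, 314, 378], [288, -189, -253]].
The requested entry is -253.

-253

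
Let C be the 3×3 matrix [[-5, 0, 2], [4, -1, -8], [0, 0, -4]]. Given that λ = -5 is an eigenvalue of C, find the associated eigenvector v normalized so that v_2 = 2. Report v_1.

-2

C + 5I = [[0, 0, 2], [4, 4, -8], [0, 0, 1]].
Solving (C + 5I)v = 0 gives the eigenspace spanned by (-2, 2, 0).
With v_2 = 2, v = (-2, 2, 0), so v_1 = -2.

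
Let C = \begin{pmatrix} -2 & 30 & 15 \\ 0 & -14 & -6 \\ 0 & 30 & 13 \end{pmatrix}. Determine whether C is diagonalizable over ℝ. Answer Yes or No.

Yes

Characteristic polynomial: p(r) = r^3 + 3r^2 - 4 = (r - 1)(r + 2)^2.
r = -2 has algebraic multiplicity 2; rank(C + 2I) = 1, so geometric multiplicity = 2.
Every eigenvalue has geometric = algebraic multiplicity, so C is diagonalizable.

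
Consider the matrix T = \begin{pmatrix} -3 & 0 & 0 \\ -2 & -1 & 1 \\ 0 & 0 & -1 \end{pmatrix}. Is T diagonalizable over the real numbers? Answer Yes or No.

No

Characteristic polynomial: p(r) = r^3 + 5r^2 + 7r + 3 = (r + 1)^2(r + 3).
r = -1 has algebraic multiplicity 2; rank(T + 1I) = 2, so geometric multiplicity = 1.
Geometric multiplicity < algebraic multiplicity, so T is not diagonalizable.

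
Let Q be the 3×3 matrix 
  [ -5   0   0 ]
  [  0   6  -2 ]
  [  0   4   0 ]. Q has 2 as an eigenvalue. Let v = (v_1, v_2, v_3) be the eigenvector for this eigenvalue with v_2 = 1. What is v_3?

2

Q − 2I = [[-7, 0, 0], [0, 4, -2], [0, 4, -2]].
Solving (Q − 2I)v = 0 gives the eigenspace spanned by (0, 1, 2).
With v_2 = 1, v = (0, 1, 2), so v_3 = 2.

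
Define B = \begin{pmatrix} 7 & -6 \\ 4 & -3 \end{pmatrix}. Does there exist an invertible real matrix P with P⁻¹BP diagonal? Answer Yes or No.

Yes

Characteristic polynomial: p(λ) = λ^2 - 4λ + 3 = (λ - 3)(λ - 1).
All 2 eigenvalues are distinct, so B is diagonalizable.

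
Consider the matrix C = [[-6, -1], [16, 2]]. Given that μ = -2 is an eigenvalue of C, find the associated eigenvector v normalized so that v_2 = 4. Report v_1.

-1

C + 2I = [[-4, -1], [16, 4]].
Solving (C + 2I)v = 0 gives the eigenspace spanned by (-1, 4).
With v_2 = 4, v = (-1, 4), so v_1 = -1.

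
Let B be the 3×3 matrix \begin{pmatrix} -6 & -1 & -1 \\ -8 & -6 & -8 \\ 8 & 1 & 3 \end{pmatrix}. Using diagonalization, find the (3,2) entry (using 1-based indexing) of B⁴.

Characteristic polynomial: μ^3 + 9μ^2 + 8μ - 60 = (μ - 2)(μ + 5)(μ + 6), so the eigenvalues are -6, -5, 2.
μ=2: eigenvector (0, -1, 1).
μ=-6: eigenvector (1, 1, -1).
μ=-5: eigenvector (1, 0, -1).
P = [[0, 1, 1], [-1, 1, 0], [1, -1, -1]], D = diag(2, -6, -5), P⁻¹ = [[1, 0, 1], [1, 1, 1], [0, -1, -1]].
B⁴ = P·diag(16, 1296, 625)·P⁻¹ = [[1296, 671, 671], [1280, 1296, 1280], [-1280, -671, -655]].
The requested entry is -671.

-671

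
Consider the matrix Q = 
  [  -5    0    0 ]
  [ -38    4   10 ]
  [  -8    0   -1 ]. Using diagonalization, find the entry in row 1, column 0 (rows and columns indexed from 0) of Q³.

-638

Characteristic polynomial: λ^3 + 2λ^2 - 19λ - 20 = (λ - 4)(λ + 1)(λ + 5), so the eigenvalues are -5, -1, 4.
λ=-5: eigenvector (1, 2, 2).
λ=4: eigenvector (0, 1, 0).
λ=-1: eigenvector (0, -2, 1).
P = [[1, 0, 0], [2, 1, -2], [2, 0, 1]], D = diag(-5, 4, -1), P⁻¹ = [[1, 0, 0], [-6, 1, 2], [-2, 0, 1]].
Q³ = P·diag(-125, 64, -1)·P⁻¹ = [[-125, 0, 0], [-638, 64, 130], [-248, 0, -1]].
The requested entry is -638.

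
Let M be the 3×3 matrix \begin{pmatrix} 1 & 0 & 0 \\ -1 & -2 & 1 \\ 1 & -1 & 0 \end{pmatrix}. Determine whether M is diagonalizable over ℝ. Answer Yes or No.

Characteristic polynomial: p(s) = s^3 + s^2 - s - 1 = (s - 1)(s + 1)^2.
s = -1 has algebraic multiplicity 2; rank(M + 1I) = 2, so geometric multiplicity = 1.
Geometric multiplicity < algebraic multiplicity, so M is not diagonalizable.

No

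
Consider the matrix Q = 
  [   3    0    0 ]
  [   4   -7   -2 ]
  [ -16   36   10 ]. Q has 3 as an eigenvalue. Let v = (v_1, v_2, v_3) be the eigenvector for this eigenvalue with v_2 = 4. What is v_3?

-16

Q − 3I = [[0, 0, 0], [4, -10, -2], [-16, 36, 7]].
Solving (Q − 3I)v = 0 gives the eigenspace spanned by (2, 4, -16).
With v_2 = 4, v = (2, 4, -16), so v_3 = -16.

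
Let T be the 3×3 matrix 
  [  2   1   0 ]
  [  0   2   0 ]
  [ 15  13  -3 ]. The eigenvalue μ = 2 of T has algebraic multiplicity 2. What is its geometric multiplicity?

1

T − 2I = [[0, 1, 0], [0, 0, 0], [15, 13, -5]].
This matrix has rank 2, so its null space has dimension 3 − 2 = 1.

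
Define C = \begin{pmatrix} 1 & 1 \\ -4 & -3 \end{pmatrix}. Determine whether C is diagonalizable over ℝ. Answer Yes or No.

No

Characteristic polynomial: p(t) = t^2 + 2t + 1 = (t + 1)^2.
t = -1 has algebraic multiplicity 2; rank(C + 1I) = 1, so geometric multiplicity = 1.
Geometric multiplicity < algebraic multiplicity, so C is not diagonalizable.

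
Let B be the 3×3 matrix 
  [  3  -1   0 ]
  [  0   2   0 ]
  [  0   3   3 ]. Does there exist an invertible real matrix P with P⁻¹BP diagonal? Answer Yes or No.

Yes

Characteristic polynomial: p(λ) = λ^3 - 8λ^2 + 21λ - 18 = (λ - 3)^2(λ - 2).
λ = 3 has algebraic multiplicity 2; rank(B − 3I) = 1, so geometric multiplicity = 2.
Every eigenvalue has geometric = algebraic multiplicity, so B is diagonalizable.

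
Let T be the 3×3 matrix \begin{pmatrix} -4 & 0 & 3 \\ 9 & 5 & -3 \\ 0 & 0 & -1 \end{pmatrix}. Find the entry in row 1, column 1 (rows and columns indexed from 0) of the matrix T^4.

Characteristic polynomial: μ^3 - 21μ - 20 = (μ - 5)(μ + 1)(μ + 4), so the eigenvalues are -4, -1, 5.
μ=-4: eigenvector (1, -1, 0).
μ=5: eigenvector (0, 1, 0).
μ=-1: eigenvector (1, -1, 1).
P = [[1, 0, 1], [-1, 1, -1], [0, 0, 1]], D = diag(-4, 5, -1), P⁻¹ = [[1, 0, -1], [1, 1, 0], [0, 0, 1]].
T⁴ = P·diag(256, 625, 1)·P⁻¹ = [[256, 0, -255], [369, 625, 255], [0, 0, 1]].
The requested entry is 625.

625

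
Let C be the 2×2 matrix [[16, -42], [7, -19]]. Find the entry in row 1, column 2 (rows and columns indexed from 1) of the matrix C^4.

3654

Characteristic polynomial: t^2 + 3t - 10 = (t - 2)(t + 5), so the eigenvalues are -5, 2.
t=-5: eigenvector (-2, -1).
t=2: eigenvector (3, 1).
P = [[-2, 3], [-1, 1]], D = diag(-5, 2), P⁻¹ = [[1, -3], [1, -2]].
C⁴ = P·diag(625, 16)·P⁻¹ = [[-1202, 3654], [-609, 1843]].
The requested entry is 3654.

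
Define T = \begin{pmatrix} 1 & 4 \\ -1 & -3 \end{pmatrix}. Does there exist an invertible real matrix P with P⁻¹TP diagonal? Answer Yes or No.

Characteristic polynomial: p(r) = r^2 + 2r + 1 = (r + 1)^2.
r = -1 has algebraic multiplicity 2; rank(T + 1I) = 1, so geometric multiplicity = 1.
Geometric multiplicity < algebraic multiplicity, so T is not diagonalizable.

No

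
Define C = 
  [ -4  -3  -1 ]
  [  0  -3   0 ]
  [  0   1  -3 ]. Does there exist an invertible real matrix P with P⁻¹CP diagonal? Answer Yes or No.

Characteristic polynomial: p(r) = r^3 + 10r^2 + 33r + 36 = (r + 3)^2(r + 4).
r = -3 has algebraic multiplicity 2; rank(C + 3I) = 2, so geometric multiplicity = 1.
Geometric multiplicity < algebraic multiplicity, so C is not diagonalizable.

No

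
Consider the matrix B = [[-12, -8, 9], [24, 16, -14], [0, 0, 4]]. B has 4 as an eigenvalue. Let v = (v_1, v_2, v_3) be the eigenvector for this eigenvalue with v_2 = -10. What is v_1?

B − 4I = [[-16, -8, 9], [24, 12, -14], [0, 0, 0]].
Solving (B − 4I)v = 0 gives the eigenspace spanned by (5, -10, 0).
With v_2 = -10, v = (5, -10, 0), so v_1 = 5.

5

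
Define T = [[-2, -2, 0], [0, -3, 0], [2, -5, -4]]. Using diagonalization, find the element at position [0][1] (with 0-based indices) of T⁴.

Characteristic polynomial: s^3 + 9s^2 + 26s + 24 = (s + 2)(s + 3)(s + 4), so the eigenvalues are -4, -3, -2.
s=-2: eigenvector (1, 0, 1).
s=-3: eigenvector (2, 1, -1).
s=-4: eigenvector (0, 0, 1).
P = [[1, 2, 0], [0, 1, 0], [1, -1, 1]], D = diag(-2, -3, -4), P⁻¹ = [[1, -2, 0], [0, 1, 0], [-1, 3, 1]].
T⁴ = P·diag(16, 81, 256)·P⁻¹ = [[16, 130, 0], [0, 81, 0], [-240, 655, 256]].
The requested entry is 130.

130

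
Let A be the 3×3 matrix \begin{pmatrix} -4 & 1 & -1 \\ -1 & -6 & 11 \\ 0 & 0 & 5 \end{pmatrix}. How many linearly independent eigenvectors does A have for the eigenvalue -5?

1

A + 5I = [[1, 1, -1], [-1, -1, 11], [0, 0, 10]].
This matrix has rank 2, so its null space has dimension 3 − 2 = 1.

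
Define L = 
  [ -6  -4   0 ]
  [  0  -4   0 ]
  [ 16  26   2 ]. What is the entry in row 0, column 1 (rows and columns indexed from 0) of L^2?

40

Characteristic polynomial: μ^3 + 8μ^2 + 4μ - 48 = (μ - 2)(μ + 4)(μ + 6), so the eigenvalues are -6, -4, 2.
μ=-6: eigenvector (1, 0, -2).
μ=-4: eigenvector (-2, 1, 1).
μ=2: eigenvector (0, 0, 1).
P = [[1, -2, 0], [0, 1, 0], [-2, 1, 1]], D = diag(-6, -4, 2), P⁻¹ = [[1, 2, 0], [0, 1, 0], [2, 3, 1]].
L² = P·diag(36, 16, 4)·P⁻¹ = [[36, 40, 0], [0, 16, 0], [-64, -116, 4]].
The requested entry is 40.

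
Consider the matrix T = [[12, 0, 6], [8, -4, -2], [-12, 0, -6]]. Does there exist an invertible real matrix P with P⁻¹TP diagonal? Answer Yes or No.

Characteristic polynomial: p(μ) = μ^3 - 2μ^2 - 24μ = μ(μ - 6)(μ + 4).
All 3 eigenvalues are distinct, so T is diagonalizable.

Yes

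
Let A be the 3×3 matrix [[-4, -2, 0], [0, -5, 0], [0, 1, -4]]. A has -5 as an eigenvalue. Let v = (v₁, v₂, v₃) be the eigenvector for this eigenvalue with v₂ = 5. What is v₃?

-5

A + 5I = [[1, -2, 0], [0, 0, 0], [0, 1, 1]].
Solving (A + 5I)v = 0 gives the eigenspace spanned by (10, 5, -5).
With v₂ = 5, v = (10, 5, -5), so v₃ = -5.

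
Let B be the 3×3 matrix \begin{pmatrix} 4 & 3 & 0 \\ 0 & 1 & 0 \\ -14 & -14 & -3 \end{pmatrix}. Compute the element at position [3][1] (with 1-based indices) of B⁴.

-350

Characteristic polynomial: μ^3 - 2μ^2 - 11μ + 12 = (μ - 4)(μ - 1)(μ + 3), so the eigenvalues are -3, 1, 4.
μ=4: eigenvector (1, 0, -2).
μ=1: eigenvector (-1, 1, 0).
μ=-3: eigenvector (0, 0, 1).
P = [[1, -1, 0], [0, 1, 0], [-2, 0, 1]], D = diag(4, 1, -3), P⁻¹ = [[1, 1, 0], [0, 1, 0], [2, 2, 1]].
B⁴ = P·diag(256, 1, 81)·P⁻¹ = [[256, 255, 0], [0, 1, 0], [-350, -350, 81]].
The requested entry is -350.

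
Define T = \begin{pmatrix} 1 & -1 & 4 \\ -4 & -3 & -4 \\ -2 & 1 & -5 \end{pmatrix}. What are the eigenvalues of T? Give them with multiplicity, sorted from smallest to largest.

Characteristic polynomial: p(μ) = μ^3 + 7μ^2 + 15μ + 9 = (μ + 1)(μ + 3)^2.
Roots (with multiplicity): -3, -3, -1.

-3, -3, -1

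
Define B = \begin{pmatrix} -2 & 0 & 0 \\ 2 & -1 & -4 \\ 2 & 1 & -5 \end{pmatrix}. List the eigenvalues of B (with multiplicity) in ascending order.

-3, -3, -2

Characteristic polynomial: p(μ) = μ^3 + 8μ^2 + 21μ + 18 = (μ + 2)(μ + 3)^2.
Roots (with multiplicity): -3, -3, -2.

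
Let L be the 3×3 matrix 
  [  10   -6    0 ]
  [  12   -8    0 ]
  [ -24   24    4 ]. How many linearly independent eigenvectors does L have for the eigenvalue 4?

L − 4I = [[6, -6, 0], [12, -12, 0], [-24, 24, 0]].
This matrix has rank 1, so its null space has dimension 3 − 1 = 2.

2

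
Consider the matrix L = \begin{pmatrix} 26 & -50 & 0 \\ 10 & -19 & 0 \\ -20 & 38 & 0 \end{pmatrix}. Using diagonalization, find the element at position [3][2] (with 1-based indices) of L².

Characteristic polynomial: μ^3 - 7μ^2 + 6μ = μ(μ - 6)(μ - 1), so the eigenvalues are 0, 1, 6.
μ=1: eigenvector (2, 1, -2).
μ=6: eigenvector (5, 2, -4).
μ=0: eigenvector (0, 0, 1).
P = [[2, 5, 0], [1, 2, 0], [-2, -4, 1]], D = diag(1, 6, 0), P⁻¹ = [[-2, 5, 0], [1, -2, 0], [0, 2, 1]].
L² = P·diag(1, 36, 0)·P⁻¹ = [[176, -350, 0], [70, -139, 0], [-140, 278, 0]].
The requested entry is 278.

278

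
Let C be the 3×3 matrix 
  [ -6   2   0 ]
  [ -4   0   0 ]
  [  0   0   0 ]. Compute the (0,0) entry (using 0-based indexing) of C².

28

Characteristic polynomial: s^3 + 6s^2 + 8s = s(s + 2)(s + 4), so the eigenvalues are -4, -2, 0.
s=-4: eigenvector (-1, -1, 0).
s=-2: eigenvector (1, 2, 0).
s=0: eigenvector (0, 0, 1).
P = [[-1, 1, 0], [-1, 2, 0], [0, 0, 1]], D = diag(-4, -2, 0), P⁻¹ = [[-2, 1, 0], [-1, 1, 0], [0, 0, 1]].
C² = P·diag(16, 4, 0)·P⁻¹ = [[28, -12, 0], [24, -8, 0], [0, 0, 0]].
The requested entry is 28.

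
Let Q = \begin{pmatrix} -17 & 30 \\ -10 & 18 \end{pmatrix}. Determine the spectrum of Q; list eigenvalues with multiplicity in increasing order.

Characteristic polynomial: p(r) = r^2 - r - 6 = (r - 3)(r + 2).
Roots (with multiplicity): -2, 3.

-2, 3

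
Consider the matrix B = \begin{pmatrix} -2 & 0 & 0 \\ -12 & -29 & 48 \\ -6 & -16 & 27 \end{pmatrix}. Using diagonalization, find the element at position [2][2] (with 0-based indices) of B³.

483

Characteristic polynomial: t^3 + 4t^2 - 11t - 30 = (t - 3)(t + 2)(t + 5), so the eigenvalues are -5, -2, 3.
t=3: eigenvector (0, -3, -2).
t=-2: eigenvector (1, -4, -2).
t=-5: eigenvector (0, 2, 1).
P = [[0, 1, 0], [-3, -4, 2], [-2, -2, 1]], D = diag(3, -2, -5), P⁻¹ = [[0, 1, -2], [1, 0, 0], [2, 2, -3]].
B³ = P·diag(27, -8, -125)·P⁻¹ = [[-8, 0, 0], [-468, -581, 912], [-234, -304, 483]].
The requested entry is 483.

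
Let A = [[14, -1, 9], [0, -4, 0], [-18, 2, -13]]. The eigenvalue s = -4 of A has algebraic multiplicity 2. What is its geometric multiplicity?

1

A + 4I = [[18, -1, 9], [0, 0, 0], [-18, 2, -9]].
This matrix has rank 2, so its null space has dimension 3 − 2 = 1.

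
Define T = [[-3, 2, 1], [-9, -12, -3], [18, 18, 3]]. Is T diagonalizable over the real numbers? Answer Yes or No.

Characteristic polynomial: p(μ) = μ^3 + 12μ^2 + 45μ + 54 = (μ + 3)^2(μ + 6).
μ = -3 has algebraic multiplicity 2; rank(T + 3I) = 2, so geometric multiplicity = 1.
Geometric multiplicity < algebraic multiplicity, so T is not diagonalizable.

No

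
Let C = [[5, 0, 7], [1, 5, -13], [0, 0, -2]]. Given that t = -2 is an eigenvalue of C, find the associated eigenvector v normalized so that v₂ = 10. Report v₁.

-5

C + 2I = [[7, 0, 7], [1, 7, -13], [0, 0, 0]].
Solving (C + 2I)v = 0 gives the eigenspace spanned by (-5, 10, 5).
With v₂ = 10, v = (-5, 10, 5), so v₁ = -5.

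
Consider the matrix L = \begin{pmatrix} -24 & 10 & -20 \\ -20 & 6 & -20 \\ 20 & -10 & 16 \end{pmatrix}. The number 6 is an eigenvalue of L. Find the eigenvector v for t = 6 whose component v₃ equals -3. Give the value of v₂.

3

L − 6I = [[-30, 10, -20], [-20, 0, -20], [20, -10, 10]].
Solving (L − 6I)v = 0 gives the eigenspace spanned by (3, 3, -3).
With v₃ = -3, v = (3, 3, -3), so v₂ = 3.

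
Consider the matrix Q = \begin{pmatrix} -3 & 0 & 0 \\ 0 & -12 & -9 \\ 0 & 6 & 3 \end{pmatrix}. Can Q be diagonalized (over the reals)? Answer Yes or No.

Characteristic polynomial: p(t) = t^3 + 12t^2 + 45t + 54 = (t + 3)^2(t + 6).
t = -3 has algebraic multiplicity 2; rank(Q + 3I) = 1, so geometric multiplicity = 2.
Every eigenvalue has geometric = algebraic multiplicity, so Q is diagonalizable.

Yes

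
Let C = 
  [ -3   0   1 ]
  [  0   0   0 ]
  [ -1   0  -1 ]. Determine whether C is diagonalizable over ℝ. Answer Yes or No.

Characteristic polynomial: p(μ) = μ^3 + 4μ^2 + 4μ = μ(μ + 2)^2.
μ = -2 has algebraic multiplicity 2; rank(C + 2I) = 2, so geometric multiplicity = 1.
Geometric multiplicity < algebraic multiplicity, so C is not diagonalizable.

No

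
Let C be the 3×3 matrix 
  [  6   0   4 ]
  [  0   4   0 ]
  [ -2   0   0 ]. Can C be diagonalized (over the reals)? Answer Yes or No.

Characteristic polynomial: p(t) = t^3 - 10t^2 + 32t - 32 = (t - 4)^2(t - 2).
t = 4 has algebraic multiplicity 2; rank(C − 4I) = 1, so geometric multiplicity = 2.
Every eigenvalue has geometric = algebraic multiplicity, so C is diagonalizable.

Yes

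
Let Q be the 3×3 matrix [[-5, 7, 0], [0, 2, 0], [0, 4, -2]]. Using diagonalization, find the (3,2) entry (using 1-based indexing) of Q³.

Characteristic polynomial: r^3 + 5r^2 - 4r - 20 = (r - 2)(r + 2)(r + 5), so the eigenvalues are -5, -2, 2.
r=-5: eigenvector (1, 0, 0).
r=2: eigenvector (1, 1, 1).
r=-2: eigenvector (0, 0, 1).
P = [[1, 1, 0], [0, 1, 0], [0, 1, 1]], D = diag(-5, 2, -2), P⁻¹ = [[1, -1, 0], [0, 1, 0], [0, -1, 1]].
Q³ = P·diag(-125, 8, -8)·P⁻¹ = [[-125, 133, 0], [0, 8, 0], [0, 16, -8]].
The requested entry is 16.

16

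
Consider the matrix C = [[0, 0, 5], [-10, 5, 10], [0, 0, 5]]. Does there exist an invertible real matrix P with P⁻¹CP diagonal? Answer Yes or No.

Yes

Characteristic polynomial: p(s) = s^3 - 10s^2 + 25s = s(s - 5)^2.
s = 5 has algebraic multiplicity 2; rank(C − 5I) = 1, so geometric multiplicity = 2.
Every eigenvalue has geometric = algebraic multiplicity, so C is diagonalizable.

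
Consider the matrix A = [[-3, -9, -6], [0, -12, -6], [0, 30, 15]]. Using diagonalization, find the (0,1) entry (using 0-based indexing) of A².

Characteristic polynomial: μ^3 - 9μ = μ(μ - 3)(μ + 3), so the eigenvalues are -3, 0, 3.
μ=-3: eigenvector (1, 0, 0).
μ=3: eigenvector (-2, -2, 5).
μ=0: eigenvector (1, 1, -2).
P = [[1, -2, 1], [0, -2, 1], [0, 5, -2]], D = diag(-3, 3, 0), P⁻¹ = [[1, -1, 0], [0, 2, 1], [0, 5, 2]].
A² = P·diag(9, 9, 0)·P⁻¹ = [[9, -45, -18], [0, -36, -18], [0, 90, 45]].
The requested entry is -45.

-45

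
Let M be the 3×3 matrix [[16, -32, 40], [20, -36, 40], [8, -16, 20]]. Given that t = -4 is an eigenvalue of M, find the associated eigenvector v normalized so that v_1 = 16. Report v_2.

M + 4I = [[20, -32, 40], [20, -32, 40], [8, -16, 24]].
Solving (M + 4I)v = 0 gives the eigenspace spanned by (16, 20, 8).
With v_1 = 16, v = (16, 20, 8), so v_2 = 20.

20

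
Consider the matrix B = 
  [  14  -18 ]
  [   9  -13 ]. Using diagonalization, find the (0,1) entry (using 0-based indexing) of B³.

-378

Characteristic polynomial: t^2 - t - 20 = (t - 5)(t + 4), so the eigenvalues are -4, 5.
t=-4: eigenvector (1, 1).
t=5: eigenvector (-2, -1).
P = [[1, -2], [1, -1]], D = diag(-4, 5), P⁻¹ = [[-1, 2], [-1, 1]].
B³ = P·diag(-64, 125)·P⁻¹ = [[314, -378], [189, -253]].
The requested entry is -378.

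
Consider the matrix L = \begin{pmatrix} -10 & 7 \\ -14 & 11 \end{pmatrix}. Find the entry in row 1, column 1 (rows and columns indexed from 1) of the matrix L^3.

Characteristic polynomial: t^2 - t - 12 = (t - 4)(t + 3), so the eigenvalues are -3, 4.
t=-3: eigenvector (1, 1).
t=4: eigenvector (-1, -2).
P = [[1, -1], [1, -2]], D = diag(-3, 4), P⁻¹ = [[2, -1], [1, -1]].
L³ = P·diag(-27, 64)·P⁻¹ = [[-118, 91], [-182, 155]].
The requested entry is -118.

-118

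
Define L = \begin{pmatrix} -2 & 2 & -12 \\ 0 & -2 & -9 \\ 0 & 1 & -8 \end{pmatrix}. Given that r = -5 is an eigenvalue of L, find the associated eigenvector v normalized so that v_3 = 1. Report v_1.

L + 5I = [[3, 2, -12], [0, 3, -9], [0, 1, -3]].
Solving (L + 5I)v = 0 gives the eigenspace spanned by (2, 3, 1).
With v_3 = 1, v = (2, 3, 1), so v_1 = 2.

2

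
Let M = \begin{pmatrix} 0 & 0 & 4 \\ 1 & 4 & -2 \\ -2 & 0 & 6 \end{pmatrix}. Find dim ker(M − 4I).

1

M − 4I = [[-4, 0, 4], [1, 0, -2], [-2, 0, 2]].
This matrix has rank 2, so its null space has dimension 3 − 2 = 1.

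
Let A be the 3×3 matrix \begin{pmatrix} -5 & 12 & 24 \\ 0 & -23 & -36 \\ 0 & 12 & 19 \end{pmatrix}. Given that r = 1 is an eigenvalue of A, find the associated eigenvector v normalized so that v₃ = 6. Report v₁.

6

A − 1I = [[-6, 12, 24], [0, -24, -36], [0, 12, 18]].
Solving (A − 1I)v = 0 gives the eigenspace spanned by (6, -9, 6).
With v₃ = 6, v = (6, -9, 6), so v₁ = 6.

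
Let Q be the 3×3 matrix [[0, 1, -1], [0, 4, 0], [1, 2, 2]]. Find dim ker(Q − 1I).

1

Q − 1I = [[-1, 1, -1], [0, 3, 0], [1, 2, 1]].
This matrix has rank 2, so its null space has dimension 3 − 2 = 1.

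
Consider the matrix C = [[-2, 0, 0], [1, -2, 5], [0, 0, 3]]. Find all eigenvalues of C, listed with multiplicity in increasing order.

Characteristic polynomial: p(λ) = λ^3 + λ^2 - 8λ - 12 = (λ - 3)(λ + 2)^2.
Roots (with multiplicity): -2, -2, 3.

-2, -2, 3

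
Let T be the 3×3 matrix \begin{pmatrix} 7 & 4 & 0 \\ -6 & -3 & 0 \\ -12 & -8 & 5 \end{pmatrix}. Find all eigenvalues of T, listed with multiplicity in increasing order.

1, 3, 5

Characteristic polynomial: p(r) = r^3 - 9r^2 + 23r - 15 = (r - 5)(r - 3)(r - 1).
Roots (with multiplicity): 1, 3, 5.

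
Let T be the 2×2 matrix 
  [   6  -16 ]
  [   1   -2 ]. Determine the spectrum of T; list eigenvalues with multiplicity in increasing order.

2, 2

Characteristic polynomial: p(s) = s^2 - 4s + 4 = (s - 2)^2.
Roots (with multiplicity): 2, 2.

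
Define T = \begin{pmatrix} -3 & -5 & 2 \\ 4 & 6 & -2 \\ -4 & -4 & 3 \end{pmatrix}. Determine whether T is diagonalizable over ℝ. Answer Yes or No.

Yes

Characteristic polynomial: p(μ) = μ^3 - 6μ^2 + 11μ - 6 = (μ - 3)(μ - 2)(μ - 1).
All 3 eigenvalues are distinct, so T is diagonalizable.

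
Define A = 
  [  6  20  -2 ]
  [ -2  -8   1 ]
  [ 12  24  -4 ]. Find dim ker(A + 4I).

A + 4I = [[10, 20, -2], [-2, -4, 1], [12, 24, 0]].
This matrix has rank 2, so its null space has dimension 3 − 2 = 1.

1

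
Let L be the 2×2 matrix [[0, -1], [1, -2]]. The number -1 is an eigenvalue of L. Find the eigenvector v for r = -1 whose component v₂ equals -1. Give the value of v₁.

-1

L + 1I = [[1, -1], [1, -1]].
Solving (L + 1I)v = 0 gives the eigenspace spanned by (-1, -1).
With v₂ = -1, v = (-1, -1), so v₁ = -1.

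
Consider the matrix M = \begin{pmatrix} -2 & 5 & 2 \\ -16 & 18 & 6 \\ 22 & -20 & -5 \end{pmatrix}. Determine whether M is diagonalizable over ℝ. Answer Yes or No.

Characteristic polynomial: p(t) = t^3 - 11t^2 + 40t - 48 = (t - 4)^2(t - 3).
t = 4 has algebraic multiplicity 2; rank(M − 4I) = 2, so geometric multiplicity = 1.
Geometric multiplicity < algebraic multiplicity, so M is not diagonalizable.

No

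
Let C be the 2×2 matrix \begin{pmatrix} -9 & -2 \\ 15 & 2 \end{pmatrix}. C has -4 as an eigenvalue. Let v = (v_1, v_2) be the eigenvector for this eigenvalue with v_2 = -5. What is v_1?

2

C + 4I = [[-5, -2], [15, 6]].
Solving (C + 4I)v = 0 gives the eigenspace spanned by (2, -5).
With v_2 = -5, v = (2, -5), so v_1 = 2.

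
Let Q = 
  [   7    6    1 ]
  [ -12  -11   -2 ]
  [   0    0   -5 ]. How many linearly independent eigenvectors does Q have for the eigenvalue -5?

Q + 5I = [[12, 6, 1], [-12, -6, -2], [0, 0, 0]].
This matrix has rank 2, so its null space has dimension 3 − 2 = 1.

1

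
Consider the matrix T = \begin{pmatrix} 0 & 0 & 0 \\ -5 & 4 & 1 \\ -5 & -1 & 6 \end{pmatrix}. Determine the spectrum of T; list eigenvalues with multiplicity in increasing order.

Characteristic polynomial: p(μ) = μ^3 - 10μ^2 + 25μ = μ(μ - 5)^2.
Roots (with multiplicity): 0, 5, 5.

0, 5, 5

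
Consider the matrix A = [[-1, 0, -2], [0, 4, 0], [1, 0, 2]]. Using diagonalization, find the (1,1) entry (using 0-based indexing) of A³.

Characteristic polynomial: t^3 - 5t^2 + 4t = t(t - 4)(t - 1), so the eigenvalues are 0, 1, 4.
t=4: eigenvector (0, 1, 0).
t=1: eigenvector (-1, 0, 1).
t=0: eigenvector (-2, 0, 1).
P = [[0, -1, -2], [1, 0, 0], [0, 1, 1]], D = diag(4, 1, 0), P⁻¹ = [[0, 1, 0], [1, 0, 2], [-1, 0, -1]].
A³ = P·diag(64, 1, 0)·P⁻¹ = [[-1, 0, -2], [0, 64, 0], [1, 0, 2]].
The requested entry is 64.

64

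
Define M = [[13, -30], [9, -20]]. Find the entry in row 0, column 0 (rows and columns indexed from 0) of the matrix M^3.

577

Characteristic polynomial: μ^2 + 7μ + 10 = (μ + 2)(μ + 5), so the eigenvalues are -5, -2.
μ=-5: eigenvector (-5, -3).
μ=-2: eigenvector (2, 1).
P = [[-5, 2], [-3, 1]], D = diag(-5, -2), P⁻¹ = [[1, -2], [3, -5]].
M³ = P·diag(-125, -8)·P⁻¹ = [[577, -1170], [351, -710]].
The requested entry is 577.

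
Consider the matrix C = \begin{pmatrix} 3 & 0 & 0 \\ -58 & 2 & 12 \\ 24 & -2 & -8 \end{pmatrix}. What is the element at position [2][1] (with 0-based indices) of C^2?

12

Characteristic polynomial: r^3 + 3r^2 - 10r - 24 = (r - 3)(r + 2)(r + 4), so the eigenvalues are -4, -2, 3.
r=3: eigenvector (1, -10, 4).
r=-4: eigenvector (0, -2, 1).
r=-2: eigenvector (0, 3, -1).
P = [[1, 0, 0], [-10, -2, 3], [4, 1, -1]], D = diag(3, -4, -2), P⁻¹ = [[1, 0, 0], [-2, 1, 3], [2, 1, 2]].
C² = P·diag(9, 16, 4)·P⁻¹ = [[9, 0, 0], [-2, -20, -72], [-4, 12, 40]].
The requested entry is 12.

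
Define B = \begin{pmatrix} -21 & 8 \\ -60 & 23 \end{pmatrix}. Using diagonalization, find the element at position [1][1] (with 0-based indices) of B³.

Characteristic polynomial: s^2 - 2s - 3 = (s - 3)(s + 1), so the eigenvalues are -1, 3.
s=-1: eigenvector (2, 5).
s=3: eigenvector (-1, -3).
P = [[2, -1], [5, -3]], D = diag(-1, 3), P⁻¹ = [[3, -1], [5, -2]].
B³ = P·diag(-1, 27)·P⁻¹ = [[-141, 56], [-420, 167]].
The requested entry is 167.

167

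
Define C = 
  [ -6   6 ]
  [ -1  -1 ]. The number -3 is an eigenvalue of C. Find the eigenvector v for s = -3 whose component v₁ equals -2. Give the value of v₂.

C + 3I = [[-3, 6], [-1, 2]].
Solving (C + 3I)v = 0 gives the eigenspace spanned by (-2, -1).
With v₁ = -2, v = (-2, -1), so v₂ = -1.

-1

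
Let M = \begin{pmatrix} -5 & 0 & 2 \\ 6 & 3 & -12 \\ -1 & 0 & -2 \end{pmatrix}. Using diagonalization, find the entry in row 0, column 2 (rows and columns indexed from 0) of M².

Characteristic polynomial: s^3 + 4s^2 - 9s - 36 = (s - 3)(s + 3)(s + 4), so the eigenvalues are -4, -3, 3.
s=-3: eigenvector (-1, -1, -1).
s=-4: eigenvector (2, 0, 1).
s=3: eigenvector (0, 1, 0).
P = [[-1, 2, 0], [-1, 0, 1], [-1, 1, 0]], D = diag(-3, -4, 3), P⁻¹ = [[1, 0, -2], [1, 0, -1], [1, 1, -2]].
M² = P·diag(9, 16, 9)·P⁻¹ = [[23, 0, -14], [0, 9, 0], [7, 0, 2]].
The requested entry is -14.

-14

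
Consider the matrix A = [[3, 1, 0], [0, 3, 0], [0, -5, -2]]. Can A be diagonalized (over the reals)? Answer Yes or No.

No

Characteristic polynomial: p(r) = r^3 - 4r^2 - 3r + 18 = (r - 3)^2(r + 2).
r = 3 has algebraic multiplicity 2; rank(A − 3I) = 2, so geometric multiplicity = 1.
Geometric multiplicity < algebraic multiplicity, so A is not diagonalizable.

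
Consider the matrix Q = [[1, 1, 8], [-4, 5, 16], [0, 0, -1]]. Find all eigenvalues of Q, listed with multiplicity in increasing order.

Characteristic polynomial: p(s) = s^3 - 5s^2 + 3s + 9 = (s - 3)^2(s + 1).
Roots (with multiplicity): -1, 3, 3.

-1, 3, 3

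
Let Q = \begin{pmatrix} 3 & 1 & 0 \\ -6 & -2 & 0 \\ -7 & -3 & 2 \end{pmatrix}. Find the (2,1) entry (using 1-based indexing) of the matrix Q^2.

Characteristic polynomial: μ^3 - 3μ^2 + 2μ = μ(μ - 2)(μ - 1), so the eigenvalues are 0, 1, 2.
μ=2: eigenvector (0, 0, 1).
μ=0: eigenvector (-1, 3, 1).
μ=1: eigenvector (1, -2, 1).
P = [[0, -1, 1], [0, 3, -2], [1, 1, 1]], D = diag(2, 0, 1), P⁻¹ = [[-5, -2, 1], [2, 1, 0], [3, 1, 0]].
Q² = P·diag(4, 0, 1)·P⁻¹ = [[3, 1, 0], [-6, -2, 0], [-17, -7, 4]].
The requested entry is -6.

-6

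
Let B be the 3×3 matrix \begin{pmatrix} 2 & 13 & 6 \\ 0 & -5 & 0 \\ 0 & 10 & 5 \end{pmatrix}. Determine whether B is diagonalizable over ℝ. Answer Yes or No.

Yes

Characteristic polynomial: p(t) = t^3 - 2t^2 - 25t + 50 = (t - 5)(t - 2)(t + 5).
All 3 eigenvalues are distinct, so B is diagonalizable.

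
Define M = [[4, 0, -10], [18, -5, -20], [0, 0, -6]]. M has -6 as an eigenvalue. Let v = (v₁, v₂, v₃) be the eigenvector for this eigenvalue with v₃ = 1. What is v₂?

2

M + 6I = [[10, 0, -10], [18, 1, -20], [0, 0, 0]].
Solving (M + 6I)v = 0 gives the eigenspace spanned by (1, 2, 1).
With v₃ = 1, v = (1, 2, 1), so v₂ = 2.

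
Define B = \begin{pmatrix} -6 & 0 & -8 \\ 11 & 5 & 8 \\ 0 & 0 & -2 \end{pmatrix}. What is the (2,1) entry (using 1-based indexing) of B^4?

Characteristic polynomial: r^3 + 3r^2 - 28r - 60 = (r - 5)(r + 2)(r + 6), so the eigenvalues are -6, -2, 5.
r=-6: eigenvector (1, -1, 0).
r=5: eigenvector (0, 1, 0).
r=-2: eigenvector (-2, 2, 1).
P = [[1, 0, -2], [-1, 1, 2], [0, 0, 1]], D = diag(-6, 5, -2), P⁻¹ = [[1, 0, 2], [1, 1, 0], [0, 0, 1]].
B⁴ = P·diag(1296, 625, 16)·P⁻¹ = [[1296, 0, 2560], [-671, 625, -2560], [0, 0, 16]].
The requested entry is -671.

-671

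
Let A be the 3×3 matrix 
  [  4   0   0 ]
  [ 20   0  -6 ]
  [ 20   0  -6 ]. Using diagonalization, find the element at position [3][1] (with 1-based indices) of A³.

Characteristic polynomial: r^3 + 2r^2 - 24r = r(r - 4)(r + 6), so the eigenvalues are -6, 0, 4.
r=-6: eigenvector (0, 1, 1).
r=4: eigenvector (1, 2, 2).
r=0: eigenvector (0, -1, 0).
P = [[0, 1, 0], [1, 2, -1], [1, 2, 0]], D = diag(-6, 4, 0), P⁻¹ = [[-2, 0, 1], [1, 0, 0], [0, -1, 1]].
A³ = P·diag(-216, 64, 0)·P⁻¹ = [[64, 0, 0], [560, 0, -216], [560, 0, -216]].
The requested entry is 560.

560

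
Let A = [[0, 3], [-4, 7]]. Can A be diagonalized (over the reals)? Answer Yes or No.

Yes

Characteristic polynomial: p(μ) = μ^2 - 7μ + 12 = (μ - 4)(μ - 3).
All 2 eigenvalues are distinct, so A is diagonalizable.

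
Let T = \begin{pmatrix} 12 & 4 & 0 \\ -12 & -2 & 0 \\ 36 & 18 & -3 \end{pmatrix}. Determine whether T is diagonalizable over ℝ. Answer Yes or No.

Characteristic polynomial: p(μ) = μ^3 - 7μ^2 - 6μ + 72 = (μ - 6)(μ - 4)(μ + 3).
All 3 eigenvalues are distinct, so T is diagonalizable.

Yes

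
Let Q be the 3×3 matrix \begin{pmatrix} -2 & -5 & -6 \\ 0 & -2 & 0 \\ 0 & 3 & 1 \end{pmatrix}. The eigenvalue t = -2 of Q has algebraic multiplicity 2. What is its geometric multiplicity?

Q + 2I = [[0, -5, -6], [0, 0, 0], [0, 3, 3]].
This matrix has rank 2, so its null space has dimension 3 − 2 = 1.

1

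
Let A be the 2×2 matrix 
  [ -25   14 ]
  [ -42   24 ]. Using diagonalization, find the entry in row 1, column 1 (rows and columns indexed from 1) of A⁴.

781

Characteristic polynomial: λ^2 + λ - 12 = (λ - 3)(λ + 4), so the eigenvalues are -4, 3.
λ=-4: eigenvector (2, 3).
λ=3: eigenvector (-1, -2).
P = [[2, -1], [3, -2]], D = diag(-4, 3), P⁻¹ = [[2, -1], [3, -2]].
A⁴ = P·diag(256, 81)·P⁻¹ = [[781, -350], [1050, -444]].
The requested entry is 781.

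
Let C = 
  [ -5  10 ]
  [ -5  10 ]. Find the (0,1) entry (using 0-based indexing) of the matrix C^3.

250

Characteristic polynomial: t^2 - 5t = t(t - 5), so the eigenvalues are 0, 5.
t=5: eigenvector (1, 1).
t=0: eigenvector (-2, -1).
P = [[1, -2], [1, -1]], D = diag(5, 0), P⁻¹ = [[-1, 2], [-1, 1]].
C³ = P·diag(125, 0)·P⁻¹ = [[-125, 250], [-125, 250]].
The requested entry is 250.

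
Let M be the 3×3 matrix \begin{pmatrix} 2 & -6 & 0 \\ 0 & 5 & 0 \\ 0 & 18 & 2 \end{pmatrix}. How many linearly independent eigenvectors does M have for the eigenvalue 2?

M − 2I = [[0, -6, 0], [0, 3, 0], [0, 18, 0]].
This matrix has rank 1, so its null space has dimension 3 − 1 = 2.

2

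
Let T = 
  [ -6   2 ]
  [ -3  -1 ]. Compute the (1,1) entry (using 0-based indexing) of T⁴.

Characteristic polynomial: μ^2 + 7μ + 12 = (μ + 3)(μ + 4), so the eigenvalues are -4, -3.
μ=-3: eigenvector (-2, -3).
μ=-4: eigenvector (1, 1).
P = [[-2, 1], [-3, 1]], D = diag(-3, -4), P⁻¹ = [[1, -1], [3, -2]].
T⁴ = P·diag(81, 256)·P⁻¹ = [[606, -350], [525, -269]].
The requested entry is -269.

-269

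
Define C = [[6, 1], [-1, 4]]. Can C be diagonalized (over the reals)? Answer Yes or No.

Characteristic polynomial: p(s) = s^2 - 10s + 25 = (s - 5)^2.
s = 5 has algebraic multiplicity 2; rank(C − 5I) = 1, so geometric multiplicity = 1.
Geometric multiplicity < algebraic multiplicity, so C is not diagonalizable.

No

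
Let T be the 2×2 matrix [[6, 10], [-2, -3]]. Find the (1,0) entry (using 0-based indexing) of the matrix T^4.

-30

Characteristic polynomial: r^2 - 3r + 2 = (r - 2)(r - 1), so the eigenvalues are 1, 2.
r=1: eigenvector (-2, 1).
r=2: eigenvector (5, -2).
P = [[-2, 5], [1, -2]], D = diag(1, 2), P⁻¹ = [[2, 5], [1, 2]].
T⁴ = P·diag(1, 16)·P⁻¹ = [[76, 150], [-30, -59]].
The requested entry is -30.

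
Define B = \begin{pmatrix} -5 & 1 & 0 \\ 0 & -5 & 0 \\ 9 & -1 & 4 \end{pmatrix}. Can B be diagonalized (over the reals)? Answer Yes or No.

No

Characteristic polynomial: p(t) = t^3 + 6t^2 - 15t - 100 = (t - 4)(t + 5)^2.
t = -5 has algebraic multiplicity 2; rank(B + 5I) = 2, so geometric multiplicity = 1.
Geometric multiplicity < algebraic multiplicity, so B is not diagonalizable.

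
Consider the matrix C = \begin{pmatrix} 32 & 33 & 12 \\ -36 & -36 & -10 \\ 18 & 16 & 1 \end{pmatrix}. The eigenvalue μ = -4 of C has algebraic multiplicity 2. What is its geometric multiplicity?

1

C + 4I = [[36, 33, 12], [-36, -32, -10], [18, 16, 5]].
This matrix has rank 2, so its null space has dimension 3 − 2 = 1.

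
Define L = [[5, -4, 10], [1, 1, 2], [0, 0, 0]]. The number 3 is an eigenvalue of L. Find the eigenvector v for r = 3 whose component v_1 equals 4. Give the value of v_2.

2

L − 3I = [[2, -4, 10], [1, -2, 2], [0, 0, -3]].
Solving (L − 3I)v = 0 gives the eigenspace spanned by (4, 2, 0).
With v_1 = 4, v = (4, 2, 0), so v_2 = 2.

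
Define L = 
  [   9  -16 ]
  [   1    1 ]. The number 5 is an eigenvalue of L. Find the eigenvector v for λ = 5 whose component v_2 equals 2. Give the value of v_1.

8

L − 5I = [[4, -16], [1, -4]].
Solving (L − 5I)v = 0 gives the eigenspace spanned by (8, 2).
With v_2 = 2, v = (8, 2), so v_1 = 8.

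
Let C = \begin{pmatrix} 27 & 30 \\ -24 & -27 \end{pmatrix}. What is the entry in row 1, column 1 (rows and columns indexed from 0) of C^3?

Characteristic polynomial: r^2 - 9 = (r - 3)(r + 3), so the eigenvalues are -3, 3.
r=3: eigenvector (5, -4).
r=-3: eigenvector (1, -1).
P = [[5, 1], [-4, -1]], D = diag(3, -3), P⁻¹ = [[1, 1], [-4, -5]].
C³ = P·diag(27, -27)·P⁻¹ = [[243, 270], [-216, -243]].
The requested entry is -243.

-243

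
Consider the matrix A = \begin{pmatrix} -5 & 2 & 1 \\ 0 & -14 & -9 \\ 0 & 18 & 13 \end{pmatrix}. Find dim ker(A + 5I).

1

A + 5I = [[0, 2, 1], [0, -9, -9], [0, 18, 18]].
This matrix has rank 2, so its null space has dimension 3 − 2 = 1.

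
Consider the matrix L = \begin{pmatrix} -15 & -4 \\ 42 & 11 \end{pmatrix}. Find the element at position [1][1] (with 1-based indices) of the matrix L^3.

-183

Characteristic polynomial: λ^2 + 4λ + 3 = (λ + 1)(λ + 3), so the eigenvalues are -3, -1.
λ=-3: eigenvector (1, -3).
λ=-1: eigenvector (-2, 7).
P = [[1, -2], [-3, 7]], D = diag(-3, -1), P⁻¹ = [[7, 2], [3, 1]].
L³ = P·diag(-27, -1)·P⁻¹ = [[-183, -52], [546, 155]].
The requested entry is -183.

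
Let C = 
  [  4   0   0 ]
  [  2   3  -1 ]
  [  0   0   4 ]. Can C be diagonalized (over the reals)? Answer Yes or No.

Yes

Characteristic polynomial: p(t) = t^3 - 11t^2 + 40t - 48 = (t - 4)^2(t - 3).
t = 4 has algebraic multiplicity 2; rank(C − 4I) = 1, so geometric multiplicity = 2.
Every eigenvalue has geometric = algebraic multiplicity, so C is diagonalizable.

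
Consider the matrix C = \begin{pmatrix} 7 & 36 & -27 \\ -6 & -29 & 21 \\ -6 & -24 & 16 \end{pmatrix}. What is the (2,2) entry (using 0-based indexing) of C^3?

478

Characteristic polynomial: μ^3 + 6μ^2 + 3μ - 10 = (μ - 1)(μ + 2)(μ + 5), so the eigenvalues are -5, -2, 1.
μ=-5: eigenvector (-6, 5, 4).
μ=1: eigenvector (3, -2, -2).
μ=-2: eigenvector (-1, 1, 1).
P = [[-6, 3, -1], [5, -2, 1], [4, -2, 1]], D = diag(-5, 1, -2), P⁻¹ = [[0, 1, -1], [1, 2, -1], [2, 0, 3]].
C³ = P·diag(-125, 1, -8)·P⁻¹ = [[19, 756, -729], [-18, -629, 603], [-18, -504, 478]].
The requested entry is 478.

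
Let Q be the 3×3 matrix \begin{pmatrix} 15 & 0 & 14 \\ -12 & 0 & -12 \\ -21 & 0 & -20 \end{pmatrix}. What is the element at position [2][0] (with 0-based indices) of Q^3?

Characteristic polynomial: t^3 + 5t^2 - 6t = t(t - 1)(t + 6), so the eigenvalues are -6, 0, 1.
t=-6: eigenvector (-2, 2, 3).
t=0: eigenvector (0, 1, 0).
t=1: eigenvector (-1, 0, 1).
P = [[-2, 0, -1], [2, 1, 0], [3, 0, 1]], D = diag(-6, 0, 1), P⁻¹ = [[1, 0, 1], [-2, 1, -2], [-3, 0, -2]].
Q³ = P·diag(-216, 0, 1)·P⁻¹ = [[435, 0, 434], [-432, 0, -432], [-651, 0, -650]].
The requested entry is -651.

-651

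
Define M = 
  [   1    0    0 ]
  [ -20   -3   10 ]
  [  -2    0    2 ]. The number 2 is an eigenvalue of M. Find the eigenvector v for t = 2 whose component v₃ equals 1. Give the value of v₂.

2

M − 2I = [[-1, 0, 0], [-20, -5, 10], [-2, 0, 0]].
Solving (M − 2I)v = 0 gives the eigenspace spanned by (0, 2, 1).
With v₃ = 1, v = (0, 2, 1), so v₂ = 2.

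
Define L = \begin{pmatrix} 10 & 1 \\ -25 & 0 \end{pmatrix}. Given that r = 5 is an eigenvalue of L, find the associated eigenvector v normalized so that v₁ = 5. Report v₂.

L − 5I = [[5, 1], [-25, -5]].
Solving (L − 5I)v = 0 gives the eigenspace spanned by (5, -25).
With v₁ = 5, v = (5, -25), so v₂ = -25.

-25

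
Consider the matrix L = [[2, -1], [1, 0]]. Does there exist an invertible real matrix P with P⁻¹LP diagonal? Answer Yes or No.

No

Characteristic polynomial: p(λ) = λ^2 - 2λ + 1 = (λ - 1)^2.
λ = 1 has algebraic multiplicity 2; rank(L − 1I) = 1, so geometric multiplicity = 1.
Geometric multiplicity < algebraic multiplicity, so L is not diagonalizable.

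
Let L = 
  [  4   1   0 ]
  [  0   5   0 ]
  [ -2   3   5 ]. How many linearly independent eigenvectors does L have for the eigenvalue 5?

1

L − 5I = [[-1, 1, 0], [0, 0, 0], [-2, 3, 0]].
This matrix has rank 2, so its null space has dimension 3 − 2 = 1.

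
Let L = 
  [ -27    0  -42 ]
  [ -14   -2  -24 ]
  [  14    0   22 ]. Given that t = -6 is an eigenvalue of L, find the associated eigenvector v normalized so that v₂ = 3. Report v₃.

-3

L + 6I = [[-21, 0, -42], [-14, 4, -24], [14, 0, 28]].
Solving (L + 6I)v = 0 gives the eigenspace spanned by (6, 3, -3).
With v₂ = 3, v = (6, 3, -3), so v₃ = -3.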